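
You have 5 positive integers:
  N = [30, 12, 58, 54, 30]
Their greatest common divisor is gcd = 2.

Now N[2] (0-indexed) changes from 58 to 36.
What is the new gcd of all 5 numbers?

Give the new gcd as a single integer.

Answer: 6

Derivation:
Numbers: [30, 12, 58, 54, 30], gcd = 2
Change: index 2, 58 -> 36
gcd of the OTHER numbers (without index 2): gcd([30, 12, 54, 30]) = 6
New gcd = gcd(g_others, new_val) = gcd(6, 36) = 6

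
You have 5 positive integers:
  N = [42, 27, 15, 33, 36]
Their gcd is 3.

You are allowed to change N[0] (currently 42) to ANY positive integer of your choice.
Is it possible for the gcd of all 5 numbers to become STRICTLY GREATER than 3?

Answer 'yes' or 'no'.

Answer: no

Derivation:
Current gcd = 3
gcd of all OTHER numbers (without N[0]=42): gcd([27, 15, 33, 36]) = 3
The new gcd after any change is gcd(3, new_value).
This can be at most 3.
Since 3 = old gcd 3, the gcd can only stay the same or decrease.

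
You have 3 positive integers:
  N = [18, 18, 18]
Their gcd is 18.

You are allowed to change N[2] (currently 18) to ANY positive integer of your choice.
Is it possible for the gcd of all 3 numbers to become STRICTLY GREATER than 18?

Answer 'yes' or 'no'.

Answer: no

Derivation:
Current gcd = 18
gcd of all OTHER numbers (without N[2]=18): gcd([18, 18]) = 18
The new gcd after any change is gcd(18, new_value).
This can be at most 18.
Since 18 = old gcd 18, the gcd can only stay the same or decrease.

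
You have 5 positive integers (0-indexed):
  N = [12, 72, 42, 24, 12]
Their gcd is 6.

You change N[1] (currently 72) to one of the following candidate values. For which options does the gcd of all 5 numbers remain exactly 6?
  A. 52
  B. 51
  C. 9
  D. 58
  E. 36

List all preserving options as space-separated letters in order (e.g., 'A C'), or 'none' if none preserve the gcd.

Old gcd = 6; gcd of others (without N[1]) = 6
New gcd for candidate v: gcd(6, v). Preserves old gcd iff gcd(6, v) = 6.
  Option A: v=52, gcd(6,52)=2 -> changes
  Option B: v=51, gcd(6,51)=3 -> changes
  Option C: v=9, gcd(6,9)=3 -> changes
  Option D: v=58, gcd(6,58)=2 -> changes
  Option E: v=36, gcd(6,36)=6 -> preserves

Answer: E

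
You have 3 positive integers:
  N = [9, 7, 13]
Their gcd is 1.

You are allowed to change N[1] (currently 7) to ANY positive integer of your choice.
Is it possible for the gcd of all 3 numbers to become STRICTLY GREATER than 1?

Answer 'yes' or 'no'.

Current gcd = 1
gcd of all OTHER numbers (without N[1]=7): gcd([9, 13]) = 1
The new gcd after any change is gcd(1, new_value).
This can be at most 1.
Since 1 = old gcd 1, the gcd can only stay the same or decrease.

Answer: no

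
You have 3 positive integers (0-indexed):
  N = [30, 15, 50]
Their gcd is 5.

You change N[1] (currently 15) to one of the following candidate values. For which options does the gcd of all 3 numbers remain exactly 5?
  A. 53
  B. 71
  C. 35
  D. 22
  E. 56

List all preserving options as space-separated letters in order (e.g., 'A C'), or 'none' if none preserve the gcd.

Answer: C

Derivation:
Old gcd = 5; gcd of others (without N[1]) = 10
New gcd for candidate v: gcd(10, v). Preserves old gcd iff gcd(10, v) = 5.
  Option A: v=53, gcd(10,53)=1 -> changes
  Option B: v=71, gcd(10,71)=1 -> changes
  Option C: v=35, gcd(10,35)=5 -> preserves
  Option D: v=22, gcd(10,22)=2 -> changes
  Option E: v=56, gcd(10,56)=2 -> changes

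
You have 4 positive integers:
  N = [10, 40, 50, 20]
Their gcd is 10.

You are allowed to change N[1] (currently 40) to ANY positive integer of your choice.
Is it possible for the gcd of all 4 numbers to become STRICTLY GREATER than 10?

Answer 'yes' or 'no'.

Current gcd = 10
gcd of all OTHER numbers (without N[1]=40): gcd([10, 50, 20]) = 10
The new gcd after any change is gcd(10, new_value).
This can be at most 10.
Since 10 = old gcd 10, the gcd can only stay the same or decrease.

Answer: no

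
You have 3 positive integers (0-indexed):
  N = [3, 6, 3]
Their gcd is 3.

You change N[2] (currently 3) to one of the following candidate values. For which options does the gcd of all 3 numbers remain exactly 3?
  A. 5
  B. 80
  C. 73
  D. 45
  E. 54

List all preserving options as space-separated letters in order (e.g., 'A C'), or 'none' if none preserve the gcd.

Answer: D E

Derivation:
Old gcd = 3; gcd of others (without N[2]) = 3
New gcd for candidate v: gcd(3, v). Preserves old gcd iff gcd(3, v) = 3.
  Option A: v=5, gcd(3,5)=1 -> changes
  Option B: v=80, gcd(3,80)=1 -> changes
  Option C: v=73, gcd(3,73)=1 -> changes
  Option D: v=45, gcd(3,45)=3 -> preserves
  Option E: v=54, gcd(3,54)=3 -> preserves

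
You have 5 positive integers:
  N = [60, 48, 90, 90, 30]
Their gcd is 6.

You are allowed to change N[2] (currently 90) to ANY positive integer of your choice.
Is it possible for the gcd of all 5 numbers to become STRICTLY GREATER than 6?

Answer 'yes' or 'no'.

Answer: no

Derivation:
Current gcd = 6
gcd of all OTHER numbers (without N[2]=90): gcd([60, 48, 90, 30]) = 6
The new gcd after any change is gcd(6, new_value).
This can be at most 6.
Since 6 = old gcd 6, the gcd can only stay the same or decrease.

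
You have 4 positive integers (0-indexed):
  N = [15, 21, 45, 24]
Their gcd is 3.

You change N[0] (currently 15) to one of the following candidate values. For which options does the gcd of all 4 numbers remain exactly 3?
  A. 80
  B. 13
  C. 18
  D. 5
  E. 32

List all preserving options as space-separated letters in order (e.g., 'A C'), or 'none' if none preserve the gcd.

Old gcd = 3; gcd of others (without N[0]) = 3
New gcd for candidate v: gcd(3, v). Preserves old gcd iff gcd(3, v) = 3.
  Option A: v=80, gcd(3,80)=1 -> changes
  Option B: v=13, gcd(3,13)=1 -> changes
  Option C: v=18, gcd(3,18)=3 -> preserves
  Option D: v=5, gcd(3,5)=1 -> changes
  Option E: v=32, gcd(3,32)=1 -> changes

Answer: C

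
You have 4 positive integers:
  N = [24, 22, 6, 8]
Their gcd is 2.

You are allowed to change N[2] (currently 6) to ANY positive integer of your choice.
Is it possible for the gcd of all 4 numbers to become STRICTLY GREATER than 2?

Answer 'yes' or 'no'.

Answer: no

Derivation:
Current gcd = 2
gcd of all OTHER numbers (without N[2]=6): gcd([24, 22, 8]) = 2
The new gcd after any change is gcd(2, new_value).
This can be at most 2.
Since 2 = old gcd 2, the gcd can only stay the same or decrease.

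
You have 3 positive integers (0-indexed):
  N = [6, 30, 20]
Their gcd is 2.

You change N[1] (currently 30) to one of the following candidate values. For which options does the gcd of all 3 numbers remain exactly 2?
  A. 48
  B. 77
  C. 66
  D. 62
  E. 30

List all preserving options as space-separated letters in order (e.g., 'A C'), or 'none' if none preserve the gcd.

Answer: A C D E

Derivation:
Old gcd = 2; gcd of others (without N[1]) = 2
New gcd for candidate v: gcd(2, v). Preserves old gcd iff gcd(2, v) = 2.
  Option A: v=48, gcd(2,48)=2 -> preserves
  Option B: v=77, gcd(2,77)=1 -> changes
  Option C: v=66, gcd(2,66)=2 -> preserves
  Option D: v=62, gcd(2,62)=2 -> preserves
  Option E: v=30, gcd(2,30)=2 -> preserves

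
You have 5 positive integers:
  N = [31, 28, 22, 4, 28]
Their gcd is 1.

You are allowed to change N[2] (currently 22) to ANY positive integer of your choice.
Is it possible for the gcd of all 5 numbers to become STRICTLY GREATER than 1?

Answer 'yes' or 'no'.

Answer: no

Derivation:
Current gcd = 1
gcd of all OTHER numbers (without N[2]=22): gcd([31, 28, 4, 28]) = 1
The new gcd after any change is gcd(1, new_value).
This can be at most 1.
Since 1 = old gcd 1, the gcd can only stay the same or decrease.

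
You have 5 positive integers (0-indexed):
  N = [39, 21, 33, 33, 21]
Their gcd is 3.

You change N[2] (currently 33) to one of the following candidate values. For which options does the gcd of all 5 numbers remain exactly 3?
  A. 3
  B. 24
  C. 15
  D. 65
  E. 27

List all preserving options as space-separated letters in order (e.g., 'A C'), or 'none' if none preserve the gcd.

Answer: A B C E

Derivation:
Old gcd = 3; gcd of others (without N[2]) = 3
New gcd for candidate v: gcd(3, v). Preserves old gcd iff gcd(3, v) = 3.
  Option A: v=3, gcd(3,3)=3 -> preserves
  Option B: v=24, gcd(3,24)=3 -> preserves
  Option C: v=15, gcd(3,15)=3 -> preserves
  Option D: v=65, gcd(3,65)=1 -> changes
  Option E: v=27, gcd(3,27)=3 -> preserves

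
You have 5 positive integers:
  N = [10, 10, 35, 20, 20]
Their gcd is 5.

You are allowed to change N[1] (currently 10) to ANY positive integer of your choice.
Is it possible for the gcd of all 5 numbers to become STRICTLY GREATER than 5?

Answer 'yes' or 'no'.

Current gcd = 5
gcd of all OTHER numbers (without N[1]=10): gcd([10, 35, 20, 20]) = 5
The new gcd after any change is gcd(5, new_value).
This can be at most 5.
Since 5 = old gcd 5, the gcd can only stay the same or decrease.

Answer: no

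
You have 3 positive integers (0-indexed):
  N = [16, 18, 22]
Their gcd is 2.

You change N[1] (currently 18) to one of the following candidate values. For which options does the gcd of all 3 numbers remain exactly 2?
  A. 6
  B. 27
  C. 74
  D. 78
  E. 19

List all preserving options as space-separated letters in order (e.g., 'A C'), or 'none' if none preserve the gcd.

Old gcd = 2; gcd of others (without N[1]) = 2
New gcd for candidate v: gcd(2, v). Preserves old gcd iff gcd(2, v) = 2.
  Option A: v=6, gcd(2,6)=2 -> preserves
  Option B: v=27, gcd(2,27)=1 -> changes
  Option C: v=74, gcd(2,74)=2 -> preserves
  Option D: v=78, gcd(2,78)=2 -> preserves
  Option E: v=19, gcd(2,19)=1 -> changes

Answer: A C D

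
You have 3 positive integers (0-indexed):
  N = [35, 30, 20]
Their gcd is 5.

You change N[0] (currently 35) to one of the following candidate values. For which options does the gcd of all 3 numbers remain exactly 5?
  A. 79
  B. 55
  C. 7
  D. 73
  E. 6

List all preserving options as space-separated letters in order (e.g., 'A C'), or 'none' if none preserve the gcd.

Old gcd = 5; gcd of others (without N[0]) = 10
New gcd for candidate v: gcd(10, v). Preserves old gcd iff gcd(10, v) = 5.
  Option A: v=79, gcd(10,79)=1 -> changes
  Option B: v=55, gcd(10,55)=5 -> preserves
  Option C: v=7, gcd(10,7)=1 -> changes
  Option D: v=73, gcd(10,73)=1 -> changes
  Option E: v=6, gcd(10,6)=2 -> changes

Answer: B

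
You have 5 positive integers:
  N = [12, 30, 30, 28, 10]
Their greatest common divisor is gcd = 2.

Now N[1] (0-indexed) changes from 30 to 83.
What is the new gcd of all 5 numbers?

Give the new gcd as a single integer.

Numbers: [12, 30, 30, 28, 10], gcd = 2
Change: index 1, 30 -> 83
gcd of the OTHER numbers (without index 1): gcd([12, 30, 28, 10]) = 2
New gcd = gcd(g_others, new_val) = gcd(2, 83) = 1

Answer: 1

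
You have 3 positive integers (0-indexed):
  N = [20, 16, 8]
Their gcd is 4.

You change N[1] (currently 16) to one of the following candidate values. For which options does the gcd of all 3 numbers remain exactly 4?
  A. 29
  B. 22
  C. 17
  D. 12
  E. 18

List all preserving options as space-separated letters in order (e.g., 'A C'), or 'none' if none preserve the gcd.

Answer: D

Derivation:
Old gcd = 4; gcd of others (without N[1]) = 4
New gcd for candidate v: gcd(4, v). Preserves old gcd iff gcd(4, v) = 4.
  Option A: v=29, gcd(4,29)=1 -> changes
  Option B: v=22, gcd(4,22)=2 -> changes
  Option C: v=17, gcd(4,17)=1 -> changes
  Option D: v=12, gcd(4,12)=4 -> preserves
  Option E: v=18, gcd(4,18)=2 -> changes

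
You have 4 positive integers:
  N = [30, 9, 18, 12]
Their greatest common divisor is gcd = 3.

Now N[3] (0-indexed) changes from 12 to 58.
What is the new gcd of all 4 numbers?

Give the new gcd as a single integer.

Numbers: [30, 9, 18, 12], gcd = 3
Change: index 3, 12 -> 58
gcd of the OTHER numbers (without index 3): gcd([30, 9, 18]) = 3
New gcd = gcd(g_others, new_val) = gcd(3, 58) = 1

Answer: 1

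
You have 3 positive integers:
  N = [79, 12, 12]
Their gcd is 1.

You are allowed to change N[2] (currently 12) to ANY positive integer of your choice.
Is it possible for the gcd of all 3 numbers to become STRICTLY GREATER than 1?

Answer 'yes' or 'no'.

Current gcd = 1
gcd of all OTHER numbers (without N[2]=12): gcd([79, 12]) = 1
The new gcd after any change is gcd(1, new_value).
This can be at most 1.
Since 1 = old gcd 1, the gcd can only stay the same or decrease.

Answer: no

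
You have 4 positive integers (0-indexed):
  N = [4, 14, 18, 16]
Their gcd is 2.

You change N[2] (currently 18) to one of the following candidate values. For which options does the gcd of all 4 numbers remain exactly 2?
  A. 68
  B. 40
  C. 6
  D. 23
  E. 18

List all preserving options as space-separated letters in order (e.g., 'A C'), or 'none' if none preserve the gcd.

Old gcd = 2; gcd of others (without N[2]) = 2
New gcd for candidate v: gcd(2, v). Preserves old gcd iff gcd(2, v) = 2.
  Option A: v=68, gcd(2,68)=2 -> preserves
  Option B: v=40, gcd(2,40)=2 -> preserves
  Option C: v=6, gcd(2,6)=2 -> preserves
  Option D: v=23, gcd(2,23)=1 -> changes
  Option E: v=18, gcd(2,18)=2 -> preserves

Answer: A B C E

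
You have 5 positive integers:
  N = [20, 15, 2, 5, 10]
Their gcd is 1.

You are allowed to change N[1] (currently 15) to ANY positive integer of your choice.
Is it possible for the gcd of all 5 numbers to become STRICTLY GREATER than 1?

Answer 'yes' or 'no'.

Answer: no

Derivation:
Current gcd = 1
gcd of all OTHER numbers (without N[1]=15): gcd([20, 2, 5, 10]) = 1
The new gcd after any change is gcd(1, new_value).
This can be at most 1.
Since 1 = old gcd 1, the gcd can only stay the same or decrease.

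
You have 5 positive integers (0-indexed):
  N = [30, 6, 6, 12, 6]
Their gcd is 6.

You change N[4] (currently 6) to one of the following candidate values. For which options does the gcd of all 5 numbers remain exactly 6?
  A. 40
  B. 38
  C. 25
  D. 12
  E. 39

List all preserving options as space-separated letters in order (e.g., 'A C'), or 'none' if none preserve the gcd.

Old gcd = 6; gcd of others (without N[4]) = 6
New gcd for candidate v: gcd(6, v). Preserves old gcd iff gcd(6, v) = 6.
  Option A: v=40, gcd(6,40)=2 -> changes
  Option B: v=38, gcd(6,38)=2 -> changes
  Option C: v=25, gcd(6,25)=1 -> changes
  Option D: v=12, gcd(6,12)=6 -> preserves
  Option E: v=39, gcd(6,39)=3 -> changes

Answer: D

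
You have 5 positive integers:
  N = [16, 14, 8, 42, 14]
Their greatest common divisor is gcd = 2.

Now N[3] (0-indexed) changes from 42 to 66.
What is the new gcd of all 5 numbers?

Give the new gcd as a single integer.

Answer: 2

Derivation:
Numbers: [16, 14, 8, 42, 14], gcd = 2
Change: index 3, 42 -> 66
gcd of the OTHER numbers (without index 3): gcd([16, 14, 8, 14]) = 2
New gcd = gcd(g_others, new_val) = gcd(2, 66) = 2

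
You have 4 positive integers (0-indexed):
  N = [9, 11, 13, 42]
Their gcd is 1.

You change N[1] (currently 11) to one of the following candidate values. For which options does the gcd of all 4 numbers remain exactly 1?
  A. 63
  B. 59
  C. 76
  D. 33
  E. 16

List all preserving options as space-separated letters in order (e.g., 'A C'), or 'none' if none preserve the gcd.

Answer: A B C D E

Derivation:
Old gcd = 1; gcd of others (without N[1]) = 1
New gcd for candidate v: gcd(1, v). Preserves old gcd iff gcd(1, v) = 1.
  Option A: v=63, gcd(1,63)=1 -> preserves
  Option B: v=59, gcd(1,59)=1 -> preserves
  Option C: v=76, gcd(1,76)=1 -> preserves
  Option D: v=33, gcd(1,33)=1 -> preserves
  Option E: v=16, gcd(1,16)=1 -> preserves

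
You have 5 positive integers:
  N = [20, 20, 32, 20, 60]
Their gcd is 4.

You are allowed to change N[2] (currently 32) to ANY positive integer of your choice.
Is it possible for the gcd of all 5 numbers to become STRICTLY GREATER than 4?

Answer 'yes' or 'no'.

Current gcd = 4
gcd of all OTHER numbers (without N[2]=32): gcd([20, 20, 20, 60]) = 20
The new gcd after any change is gcd(20, new_value).
This can be at most 20.
Since 20 > old gcd 4, the gcd CAN increase (e.g., set N[2] = 20).

Answer: yes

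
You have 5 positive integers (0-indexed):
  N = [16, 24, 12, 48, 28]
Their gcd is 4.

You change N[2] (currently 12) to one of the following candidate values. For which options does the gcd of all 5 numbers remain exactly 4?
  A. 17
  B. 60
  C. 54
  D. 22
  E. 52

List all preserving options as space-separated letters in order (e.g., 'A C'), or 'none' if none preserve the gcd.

Old gcd = 4; gcd of others (without N[2]) = 4
New gcd for candidate v: gcd(4, v). Preserves old gcd iff gcd(4, v) = 4.
  Option A: v=17, gcd(4,17)=1 -> changes
  Option B: v=60, gcd(4,60)=4 -> preserves
  Option C: v=54, gcd(4,54)=2 -> changes
  Option D: v=22, gcd(4,22)=2 -> changes
  Option E: v=52, gcd(4,52)=4 -> preserves

Answer: B E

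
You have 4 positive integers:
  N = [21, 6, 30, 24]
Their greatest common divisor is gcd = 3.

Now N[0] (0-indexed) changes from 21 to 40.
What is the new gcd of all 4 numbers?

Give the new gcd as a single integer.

Answer: 2

Derivation:
Numbers: [21, 6, 30, 24], gcd = 3
Change: index 0, 21 -> 40
gcd of the OTHER numbers (without index 0): gcd([6, 30, 24]) = 6
New gcd = gcd(g_others, new_val) = gcd(6, 40) = 2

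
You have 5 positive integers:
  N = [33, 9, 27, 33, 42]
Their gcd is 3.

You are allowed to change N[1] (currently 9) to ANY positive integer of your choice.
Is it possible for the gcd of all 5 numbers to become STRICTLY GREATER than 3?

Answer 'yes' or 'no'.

Answer: no

Derivation:
Current gcd = 3
gcd of all OTHER numbers (without N[1]=9): gcd([33, 27, 33, 42]) = 3
The new gcd after any change is gcd(3, new_value).
This can be at most 3.
Since 3 = old gcd 3, the gcd can only stay the same or decrease.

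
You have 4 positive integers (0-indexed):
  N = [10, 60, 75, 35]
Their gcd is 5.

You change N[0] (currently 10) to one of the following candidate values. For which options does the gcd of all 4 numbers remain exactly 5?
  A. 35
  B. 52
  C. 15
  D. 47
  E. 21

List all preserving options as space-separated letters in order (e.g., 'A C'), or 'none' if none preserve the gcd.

Answer: A C

Derivation:
Old gcd = 5; gcd of others (without N[0]) = 5
New gcd for candidate v: gcd(5, v). Preserves old gcd iff gcd(5, v) = 5.
  Option A: v=35, gcd(5,35)=5 -> preserves
  Option B: v=52, gcd(5,52)=1 -> changes
  Option C: v=15, gcd(5,15)=5 -> preserves
  Option D: v=47, gcd(5,47)=1 -> changes
  Option E: v=21, gcd(5,21)=1 -> changes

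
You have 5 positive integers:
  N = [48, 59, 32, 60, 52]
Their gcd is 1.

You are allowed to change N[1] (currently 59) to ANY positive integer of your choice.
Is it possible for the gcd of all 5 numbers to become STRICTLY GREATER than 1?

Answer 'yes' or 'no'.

Answer: yes

Derivation:
Current gcd = 1
gcd of all OTHER numbers (without N[1]=59): gcd([48, 32, 60, 52]) = 4
The new gcd after any change is gcd(4, new_value).
This can be at most 4.
Since 4 > old gcd 1, the gcd CAN increase (e.g., set N[1] = 4).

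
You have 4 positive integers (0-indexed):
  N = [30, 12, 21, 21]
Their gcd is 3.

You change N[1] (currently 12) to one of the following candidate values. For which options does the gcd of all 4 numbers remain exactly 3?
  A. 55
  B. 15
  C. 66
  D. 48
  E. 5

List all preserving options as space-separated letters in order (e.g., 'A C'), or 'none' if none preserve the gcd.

Answer: B C D

Derivation:
Old gcd = 3; gcd of others (without N[1]) = 3
New gcd for candidate v: gcd(3, v). Preserves old gcd iff gcd(3, v) = 3.
  Option A: v=55, gcd(3,55)=1 -> changes
  Option B: v=15, gcd(3,15)=3 -> preserves
  Option C: v=66, gcd(3,66)=3 -> preserves
  Option D: v=48, gcd(3,48)=3 -> preserves
  Option E: v=5, gcd(3,5)=1 -> changes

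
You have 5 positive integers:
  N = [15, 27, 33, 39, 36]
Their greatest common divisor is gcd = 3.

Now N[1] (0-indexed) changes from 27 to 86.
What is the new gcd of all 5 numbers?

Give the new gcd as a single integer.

Numbers: [15, 27, 33, 39, 36], gcd = 3
Change: index 1, 27 -> 86
gcd of the OTHER numbers (without index 1): gcd([15, 33, 39, 36]) = 3
New gcd = gcd(g_others, new_val) = gcd(3, 86) = 1

Answer: 1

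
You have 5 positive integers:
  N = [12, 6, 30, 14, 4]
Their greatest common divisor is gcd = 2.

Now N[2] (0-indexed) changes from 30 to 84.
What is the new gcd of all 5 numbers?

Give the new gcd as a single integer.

Numbers: [12, 6, 30, 14, 4], gcd = 2
Change: index 2, 30 -> 84
gcd of the OTHER numbers (without index 2): gcd([12, 6, 14, 4]) = 2
New gcd = gcd(g_others, new_val) = gcd(2, 84) = 2

Answer: 2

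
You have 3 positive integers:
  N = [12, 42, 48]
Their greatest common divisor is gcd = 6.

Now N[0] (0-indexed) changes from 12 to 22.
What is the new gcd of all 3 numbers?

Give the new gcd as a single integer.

Answer: 2

Derivation:
Numbers: [12, 42, 48], gcd = 6
Change: index 0, 12 -> 22
gcd of the OTHER numbers (without index 0): gcd([42, 48]) = 6
New gcd = gcd(g_others, new_val) = gcd(6, 22) = 2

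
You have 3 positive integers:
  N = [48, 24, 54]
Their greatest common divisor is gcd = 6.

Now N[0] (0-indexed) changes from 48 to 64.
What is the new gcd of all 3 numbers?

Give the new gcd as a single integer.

Numbers: [48, 24, 54], gcd = 6
Change: index 0, 48 -> 64
gcd of the OTHER numbers (without index 0): gcd([24, 54]) = 6
New gcd = gcd(g_others, new_val) = gcd(6, 64) = 2

Answer: 2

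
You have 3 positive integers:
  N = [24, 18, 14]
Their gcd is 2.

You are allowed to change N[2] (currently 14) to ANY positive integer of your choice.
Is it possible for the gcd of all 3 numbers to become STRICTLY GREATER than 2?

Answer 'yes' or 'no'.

Current gcd = 2
gcd of all OTHER numbers (without N[2]=14): gcd([24, 18]) = 6
The new gcd after any change is gcd(6, new_value).
This can be at most 6.
Since 6 > old gcd 2, the gcd CAN increase (e.g., set N[2] = 6).

Answer: yes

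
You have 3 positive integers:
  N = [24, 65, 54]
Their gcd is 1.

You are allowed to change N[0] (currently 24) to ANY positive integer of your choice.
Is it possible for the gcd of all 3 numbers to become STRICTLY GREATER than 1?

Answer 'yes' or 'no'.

Answer: no

Derivation:
Current gcd = 1
gcd of all OTHER numbers (without N[0]=24): gcd([65, 54]) = 1
The new gcd after any change is gcd(1, new_value).
This can be at most 1.
Since 1 = old gcd 1, the gcd can only stay the same or decrease.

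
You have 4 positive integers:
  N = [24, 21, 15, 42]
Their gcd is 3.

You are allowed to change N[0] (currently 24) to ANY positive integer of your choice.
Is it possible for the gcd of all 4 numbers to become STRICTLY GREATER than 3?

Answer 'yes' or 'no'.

Answer: no

Derivation:
Current gcd = 3
gcd of all OTHER numbers (without N[0]=24): gcd([21, 15, 42]) = 3
The new gcd after any change is gcd(3, new_value).
This can be at most 3.
Since 3 = old gcd 3, the gcd can only stay the same or decrease.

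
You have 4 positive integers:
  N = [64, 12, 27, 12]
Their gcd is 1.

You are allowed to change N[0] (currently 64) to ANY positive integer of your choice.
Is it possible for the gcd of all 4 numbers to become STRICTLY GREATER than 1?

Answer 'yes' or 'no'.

Answer: yes

Derivation:
Current gcd = 1
gcd of all OTHER numbers (without N[0]=64): gcd([12, 27, 12]) = 3
The new gcd after any change is gcd(3, new_value).
This can be at most 3.
Since 3 > old gcd 1, the gcd CAN increase (e.g., set N[0] = 3).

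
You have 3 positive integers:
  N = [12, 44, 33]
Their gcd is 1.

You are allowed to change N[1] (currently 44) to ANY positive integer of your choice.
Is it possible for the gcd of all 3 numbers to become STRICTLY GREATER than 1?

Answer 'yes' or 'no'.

Current gcd = 1
gcd of all OTHER numbers (without N[1]=44): gcd([12, 33]) = 3
The new gcd after any change is gcd(3, new_value).
This can be at most 3.
Since 3 > old gcd 1, the gcd CAN increase (e.g., set N[1] = 3).

Answer: yes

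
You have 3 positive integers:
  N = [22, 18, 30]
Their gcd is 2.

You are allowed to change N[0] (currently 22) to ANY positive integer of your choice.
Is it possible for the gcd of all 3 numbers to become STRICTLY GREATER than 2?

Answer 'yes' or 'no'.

Current gcd = 2
gcd of all OTHER numbers (without N[0]=22): gcd([18, 30]) = 6
The new gcd after any change is gcd(6, new_value).
This can be at most 6.
Since 6 > old gcd 2, the gcd CAN increase (e.g., set N[0] = 6).

Answer: yes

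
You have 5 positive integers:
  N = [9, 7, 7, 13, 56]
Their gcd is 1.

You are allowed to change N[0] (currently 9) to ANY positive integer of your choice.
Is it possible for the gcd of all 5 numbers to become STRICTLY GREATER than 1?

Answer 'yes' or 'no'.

Current gcd = 1
gcd of all OTHER numbers (without N[0]=9): gcd([7, 7, 13, 56]) = 1
The new gcd after any change is gcd(1, new_value).
This can be at most 1.
Since 1 = old gcd 1, the gcd can only stay the same or decrease.

Answer: no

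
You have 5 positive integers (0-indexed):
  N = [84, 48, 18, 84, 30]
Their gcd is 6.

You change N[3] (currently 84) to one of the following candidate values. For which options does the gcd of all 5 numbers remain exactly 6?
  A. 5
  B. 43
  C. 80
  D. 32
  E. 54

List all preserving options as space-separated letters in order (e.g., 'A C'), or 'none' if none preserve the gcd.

Answer: E

Derivation:
Old gcd = 6; gcd of others (without N[3]) = 6
New gcd for candidate v: gcd(6, v). Preserves old gcd iff gcd(6, v) = 6.
  Option A: v=5, gcd(6,5)=1 -> changes
  Option B: v=43, gcd(6,43)=1 -> changes
  Option C: v=80, gcd(6,80)=2 -> changes
  Option D: v=32, gcd(6,32)=2 -> changes
  Option E: v=54, gcd(6,54)=6 -> preserves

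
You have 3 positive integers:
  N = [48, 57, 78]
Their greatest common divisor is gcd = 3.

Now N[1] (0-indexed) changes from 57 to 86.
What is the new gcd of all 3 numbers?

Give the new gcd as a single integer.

Answer: 2

Derivation:
Numbers: [48, 57, 78], gcd = 3
Change: index 1, 57 -> 86
gcd of the OTHER numbers (without index 1): gcd([48, 78]) = 6
New gcd = gcd(g_others, new_val) = gcd(6, 86) = 2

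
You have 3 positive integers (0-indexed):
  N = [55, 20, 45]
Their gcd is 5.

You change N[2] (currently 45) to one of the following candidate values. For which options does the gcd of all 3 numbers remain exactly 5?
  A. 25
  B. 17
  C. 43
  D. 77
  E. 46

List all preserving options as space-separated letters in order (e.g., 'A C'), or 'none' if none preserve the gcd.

Old gcd = 5; gcd of others (without N[2]) = 5
New gcd for candidate v: gcd(5, v). Preserves old gcd iff gcd(5, v) = 5.
  Option A: v=25, gcd(5,25)=5 -> preserves
  Option B: v=17, gcd(5,17)=1 -> changes
  Option C: v=43, gcd(5,43)=1 -> changes
  Option D: v=77, gcd(5,77)=1 -> changes
  Option E: v=46, gcd(5,46)=1 -> changes

Answer: A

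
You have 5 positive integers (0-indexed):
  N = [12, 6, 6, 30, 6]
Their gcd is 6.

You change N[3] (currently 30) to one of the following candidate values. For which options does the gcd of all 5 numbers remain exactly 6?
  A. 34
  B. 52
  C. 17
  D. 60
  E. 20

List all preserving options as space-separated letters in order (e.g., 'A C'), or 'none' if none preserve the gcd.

Answer: D

Derivation:
Old gcd = 6; gcd of others (without N[3]) = 6
New gcd for candidate v: gcd(6, v). Preserves old gcd iff gcd(6, v) = 6.
  Option A: v=34, gcd(6,34)=2 -> changes
  Option B: v=52, gcd(6,52)=2 -> changes
  Option C: v=17, gcd(6,17)=1 -> changes
  Option D: v=60, gcd(6,60)=6 -> preserves
  Option E: v=20, gcd(6,20)=2 -> changes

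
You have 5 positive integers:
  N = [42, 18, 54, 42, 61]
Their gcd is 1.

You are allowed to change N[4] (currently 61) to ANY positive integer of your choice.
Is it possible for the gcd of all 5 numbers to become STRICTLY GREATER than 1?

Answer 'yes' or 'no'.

Current gcd = 1
gcd of all OTHER numbers (without N[4]=61): gcd([42, 18, 54, 42]) = 6
The new gcd after any change is gcd(6, new_value).
This can be at most 6.
Since 6 > old gcd 1, the gcd CAN increase (e.g., set N[4] = 6).

Answer: yes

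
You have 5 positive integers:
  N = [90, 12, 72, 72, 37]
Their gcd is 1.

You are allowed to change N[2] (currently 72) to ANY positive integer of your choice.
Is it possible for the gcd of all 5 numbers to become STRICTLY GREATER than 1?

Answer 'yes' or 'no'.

Answer: no

Derivation:
Current gcd = 1
gcd of all OTHER numbers (without N[2]=72): gcd([90, 12, 72, 37]) = 1
The new gcd after any change is gcd(1, new_value).
This can be at most 1.
Since 1 = old gcd 1, the gcd can only stay the same or decrease.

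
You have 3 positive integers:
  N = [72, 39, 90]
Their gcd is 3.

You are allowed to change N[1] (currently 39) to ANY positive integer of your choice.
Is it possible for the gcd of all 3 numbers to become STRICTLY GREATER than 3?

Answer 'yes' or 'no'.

Current gcd = 3
gcd of all OTHER numbers (without N[1]=39): gcd([72, 90]) = 18
The new gcd after any change is gcd(18, new_value).
This can be at most 18.
Since 18 > old gcd 3, the gcd CAN increase (e.g., set N[1] = 18).

Answer: yes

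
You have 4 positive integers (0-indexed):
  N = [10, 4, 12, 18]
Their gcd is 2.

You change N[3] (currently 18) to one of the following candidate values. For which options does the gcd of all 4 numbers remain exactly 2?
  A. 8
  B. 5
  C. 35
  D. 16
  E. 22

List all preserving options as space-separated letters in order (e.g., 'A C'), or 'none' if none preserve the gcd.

Answer: A D E

Derivation:
Old gcd = 2; gcd of others (without N[3]) = 2
New gcd for candidate v: gcd(2, v). Preserves old gcd iff gcd(2, v) = 2.
  Option A: v=8, gcd(2,8)=2 -> preserves
  Option B: v=5, gcd(2,5)=1 -> changes
  Option C: v=35, gcd(2,35)=1 -> changes
  Option D: v=16, gcd(2,16)=2 -> preserves
  Option E: v=22, gcd(2,22)=2 -> preserves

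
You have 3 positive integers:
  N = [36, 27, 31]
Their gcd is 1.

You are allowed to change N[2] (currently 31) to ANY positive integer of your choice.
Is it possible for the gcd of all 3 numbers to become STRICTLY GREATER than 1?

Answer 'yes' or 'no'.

Current gcd = 1
gcd of all OTHER numbers (without N[2]=31): gcd([36, 27]) = 9
The new gcd after any change is gcd(9, new_value).
This can be at most 9.
Since 9 > old gcd 1, the gcd CAN increase (e.g., set N[2] = 9).

Answer: yes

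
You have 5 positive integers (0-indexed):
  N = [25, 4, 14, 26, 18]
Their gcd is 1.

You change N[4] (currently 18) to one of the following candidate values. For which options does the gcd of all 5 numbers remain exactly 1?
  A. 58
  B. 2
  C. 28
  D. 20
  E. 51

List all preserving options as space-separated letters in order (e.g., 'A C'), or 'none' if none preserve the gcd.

Answer: A B C D E

Derivation:
Old gcd = 1; gcd of others (without N[4]) = 1
New gcd for candidate v: gcd(1, v). Preserves old gcd iff gcd(1, v) = 1.
  Option A: v=58, gcd(1,58)=1 -> preserves
  Option B: v=2, gcd(1,2)=1 -> preserves
  Option C: v=28, gcd(1,28)=1 -> preserves
  Option D: v=20, gcd(1,20)=1 -> preserves
  Option E: v=51, gcd(1,51)=1 -> preserves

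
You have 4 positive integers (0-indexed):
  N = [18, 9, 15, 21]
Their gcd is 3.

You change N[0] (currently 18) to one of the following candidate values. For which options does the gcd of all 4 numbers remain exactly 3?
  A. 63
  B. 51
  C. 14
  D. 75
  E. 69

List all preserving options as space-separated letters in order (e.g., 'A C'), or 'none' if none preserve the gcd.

Answer: A B D E

Derivation:
Old gcd = 3; gcd of others (without N[0]) = 3
New gcd for candidate v: gcd(3, v). Preserves old gcd iff gcd(3, v) = 3.
  Option A: v=63, gcd(3,63)=3 -> preserves
  Option B: v=51, gcd(3,51)=3 -> preserves
  Option C: v=14, gcd(3,14)=1 -> changes
  Option D: v=75, gcd(3,75)=3 -> preserves
  Option E: v=69, gcd(3,69)=3 -> preserves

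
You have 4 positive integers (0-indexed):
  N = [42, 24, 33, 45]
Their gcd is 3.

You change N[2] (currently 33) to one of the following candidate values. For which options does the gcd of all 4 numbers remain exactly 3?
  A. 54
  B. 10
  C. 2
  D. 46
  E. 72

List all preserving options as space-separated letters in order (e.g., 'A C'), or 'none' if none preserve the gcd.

Old gcd = 3; gcd of others (without N[2]) = 3
New gcd for candidate v: gcd(3, v). Preserves old gcd iff gcd(3, v) = 3.
  Option A: v=54, gcd(3,54)=3 -> preserves
  Option B: v=10, gcd(3,10)=1 -> changes
  Option C: v=2, gcd(3,2)=1 -> changes
  Option D: v=46, gcd(3,46)=1 -> changes
  Option E: v=72, gcd(3,72)=3 -> preserves

Answer: A E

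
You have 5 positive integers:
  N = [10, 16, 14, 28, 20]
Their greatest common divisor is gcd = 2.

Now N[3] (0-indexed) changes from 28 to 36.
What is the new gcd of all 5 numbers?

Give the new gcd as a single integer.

Numbers: [10, 16, 14, 28, 20], gcd = 2
Change: index 3, 28 -> 36
gcd of the OTHER numbers (without index 3): gcd([10, 16, 14, 20]) = 2
New gcd = gcd(g_others, new_val) = gcd(2, 36) = 2

Answer: 2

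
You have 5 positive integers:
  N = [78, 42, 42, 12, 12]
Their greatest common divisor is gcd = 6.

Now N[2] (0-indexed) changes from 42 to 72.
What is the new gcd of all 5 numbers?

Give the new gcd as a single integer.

Answer: 6

Derivation:
Numbers: [78, 42, 42, 12, 12], gcd = 6
Change: index 2, 42 -> 72
gcd of the OTHER numbers (without index 2): gcd([78, 42, 12, 12]) = 6
New gcd = gcd(g_others, new_val) = gcd(6, 72) = 6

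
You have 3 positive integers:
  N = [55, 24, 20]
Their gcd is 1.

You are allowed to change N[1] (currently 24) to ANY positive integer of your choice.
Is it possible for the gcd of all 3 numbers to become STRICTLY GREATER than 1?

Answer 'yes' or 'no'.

Current gcd = 1
gcd of all OTHER numbers (without N[1]=24): gcd([55, 20]) = 5
The new gcd after any change is gcd(5, new_value).
This can be at most 5.
Since 5 > old gcd 1, the gcd CAN increase (e.g., set N[1] = 5).

Answer: yes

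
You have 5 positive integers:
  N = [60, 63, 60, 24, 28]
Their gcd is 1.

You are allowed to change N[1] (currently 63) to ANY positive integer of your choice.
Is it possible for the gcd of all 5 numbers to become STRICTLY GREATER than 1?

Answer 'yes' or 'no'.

Current gcd = 1
gcd of all OTHER numbers (without N[1]=63): gcd([60, 60, 24, 28]) = 4
The new gcd after any change is gcd(4, new_value).
This can be at most 4.
Since 4 > old gcd 1, the gcd CAN increase (e.g., set N[1] = 4).

Answer: yes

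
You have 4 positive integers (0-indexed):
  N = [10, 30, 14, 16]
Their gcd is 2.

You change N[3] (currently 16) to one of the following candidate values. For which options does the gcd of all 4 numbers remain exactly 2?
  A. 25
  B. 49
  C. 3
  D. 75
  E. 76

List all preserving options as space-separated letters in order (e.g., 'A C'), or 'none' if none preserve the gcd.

Old gcd = 2; gcd of others (without N[3]) = 2
New gcd for candidate v: gcd(2, v). Preserves old gcd iff gcd(2, v) = 2.
  Option A: v=25, gcd(2,25)=1 -> changes
  Option B: v=49, gcd(2,49)=1 -> changes
  Option C: v=3, gcd(2,3)=1 -> changes
  Option D: v=75, gcd(2,75)=1 -> changes
  Option E: v=76, gcd(2,76)=2 -> preserves

Answer: E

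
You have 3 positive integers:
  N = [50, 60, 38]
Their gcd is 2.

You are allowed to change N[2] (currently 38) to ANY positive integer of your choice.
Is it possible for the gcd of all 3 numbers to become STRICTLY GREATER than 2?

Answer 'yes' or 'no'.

Answer: yes

Derivation:
Current gcd = 2
gcd of all OTHER numbers (without N[2]=38): gcd([50, 60]) = 10
The new gcd after any change is gcd(10, new_value).
This can be at most 10.
Since 10 > old gcd 2, the gcd CAN increase (e.g., set N[2] = 10).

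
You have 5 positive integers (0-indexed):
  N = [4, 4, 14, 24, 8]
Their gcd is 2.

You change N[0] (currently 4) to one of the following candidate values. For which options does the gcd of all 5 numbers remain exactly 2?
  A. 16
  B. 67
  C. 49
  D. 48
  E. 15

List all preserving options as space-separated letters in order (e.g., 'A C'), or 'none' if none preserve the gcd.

Old gcd = 2; gcd of others (without N[0]) = 2
New gcd for candidate v: gcd(2, v). Preserves old gcd iff gcd(2, v) = 2.
  Option A: v=16, gcd(2,16)=2 -> preserves
  Option B: v=67, gcd(2,67)=1 -> changes
  Option C: v=49, gcd(2,49)=1 -> changes
  Option D: v=48, gcd(2,48)=2 -> preserves
  Option E: v=15, gcd(2,15)=1 -> changes

Answer: A D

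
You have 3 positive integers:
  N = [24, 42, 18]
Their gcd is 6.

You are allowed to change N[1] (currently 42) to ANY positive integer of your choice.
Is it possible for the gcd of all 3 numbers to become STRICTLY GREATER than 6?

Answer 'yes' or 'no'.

Answer: no

Derivation:
Current gcd = 6
gcd of all OTHER numbers (without N[1]=42): gcd([24, 18]) = 6
The new gcd after any change is gcd(6, new_value).
This can be at most 6.
Since 6 = old gcd 6, the gcd can only stay the same or decrease.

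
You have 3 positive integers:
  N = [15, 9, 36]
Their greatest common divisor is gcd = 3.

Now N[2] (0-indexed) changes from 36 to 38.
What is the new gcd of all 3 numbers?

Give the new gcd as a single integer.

Answer: 1

Derivation:
Numbers: [15, 9, 36], gcd = 3
Change: index 2, 36 -> 38
gcd of the OTHER numbers (without index 2): gcd([15, 9]) = 3
New gcd = gcd(g_others, new_val) = gcd(3, 38) = 1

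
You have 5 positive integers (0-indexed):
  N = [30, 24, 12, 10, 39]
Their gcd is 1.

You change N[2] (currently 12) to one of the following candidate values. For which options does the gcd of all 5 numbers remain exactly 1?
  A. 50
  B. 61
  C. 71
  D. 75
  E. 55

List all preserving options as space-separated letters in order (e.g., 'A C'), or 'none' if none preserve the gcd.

Old gcd = 1; gcd of others (without N[2]) = 1
New gcd for candidate v: gcd(1, v). Preserves old gcd iff gcd(1, v) = 1.
  Option A: v=50, gcd(1,50)=1 -> preserves
  Option B: v=61, gcd(1,61)=1 -> preserves
  Option C: v=71, gcd(1,71)=1 -> preserves
  Option D: v=75, gcd(1,75)=1 -> preserves
  Option E: v=55, gcd(1,55)=1 -> preserves

Answer: A B C D E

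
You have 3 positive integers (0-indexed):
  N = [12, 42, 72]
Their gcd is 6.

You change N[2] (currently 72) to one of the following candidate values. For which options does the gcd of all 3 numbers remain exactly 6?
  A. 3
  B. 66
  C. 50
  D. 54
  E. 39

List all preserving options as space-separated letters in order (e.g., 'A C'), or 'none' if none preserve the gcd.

Answer: B D

Derivation:
Old gcd = 6; gcd of others (without N[2]) = 6
New gcd for candidate v: gcd(6, v). Preserves old gcd iff gcd(6, v) = 6.
  Option A: v=3, gcd(6,3)=3 -> changes
  Option B: v=66, gcd(6,66)=6 -> preserves
  Option C: v=50, gcd(6,50)=2 -> changes
  Option D: v=54, gcd(6,54)=6 -> preserves
  Option E: v=39, gcd(6,39)=3 -> changes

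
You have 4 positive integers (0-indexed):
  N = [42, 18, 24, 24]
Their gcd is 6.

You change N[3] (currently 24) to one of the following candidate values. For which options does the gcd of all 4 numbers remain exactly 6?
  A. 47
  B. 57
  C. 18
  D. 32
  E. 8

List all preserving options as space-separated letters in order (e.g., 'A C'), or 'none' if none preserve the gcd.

Old gcd = 6; gcd of others (without N[3]) = 6
New gcd for candidate v: gcd(6, v). Preserves old gcd iff gcd(6, v) = 6.
  Option A: v=47, gcd(6,47)=1 -> changes
  Option B: v=57, gcd(6,57)=3 -> changes
  Option C: v=18, gcd(6,18)=6 -> preserves
  Option D: v=32, gcd(6,32)=2 -> changes
  Option E: v=8, gcd(6,8)=2 -> changes

Answer: C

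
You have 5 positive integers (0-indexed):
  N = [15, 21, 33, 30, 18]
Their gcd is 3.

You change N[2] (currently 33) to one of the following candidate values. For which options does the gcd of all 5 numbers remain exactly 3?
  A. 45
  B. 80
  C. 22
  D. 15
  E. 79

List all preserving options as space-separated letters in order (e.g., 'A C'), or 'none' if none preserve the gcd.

Answer: A D

Derivation:
Old gcd = 3; gcd of others (without N[2]) = 3
New gcd for candidate v: gcd(3, v). Preserves old gcd iff gcd(3, v) = 3.
  Option A: v=45, gcd(3,45)=3 -> preserves
  Option B: v=80, gcd(3,80)=1 -> changes
  Option C: v=22, gcd(3,22)=1 -> changes
  Option D: v=15, gcd(3,15)=3 -> preserves
  Option E: v=79, gcd(3,79)=1 -> changes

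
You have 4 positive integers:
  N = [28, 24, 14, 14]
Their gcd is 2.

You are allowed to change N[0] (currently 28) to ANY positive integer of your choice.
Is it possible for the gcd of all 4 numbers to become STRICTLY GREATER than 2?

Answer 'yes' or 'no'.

Current gcd = 2
gcd of all OTHER numbers (without N[0]=28): gcd([24, 14, 14]) = 2
The new gcd after any change is gcd(2, new_value).
This can be at most 2.
Since 2 = old gcd 2, the gcd can only stay the same or decrease.

Answer: no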